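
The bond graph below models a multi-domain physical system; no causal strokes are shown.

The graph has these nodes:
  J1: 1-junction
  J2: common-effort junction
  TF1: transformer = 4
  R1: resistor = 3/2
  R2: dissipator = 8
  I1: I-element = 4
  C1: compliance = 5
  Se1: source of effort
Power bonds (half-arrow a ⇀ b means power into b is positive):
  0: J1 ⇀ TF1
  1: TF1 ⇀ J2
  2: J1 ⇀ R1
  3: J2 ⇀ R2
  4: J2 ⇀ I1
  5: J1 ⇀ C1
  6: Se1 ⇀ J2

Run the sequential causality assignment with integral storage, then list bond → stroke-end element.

b0 |J1
b1 |TF1
b2 |R1
b3 |R2
b4 |I1
b5 |J1
b6 |J2

β6 stroke at J2  (Se1 fixes effort; stroke away)
β1 stroke at TF1  (J2: bond 6 brought effort, rest push out)
β3 stroke at R2  (0-jn J2 has e-setter on 6)
β4 stroke at I1  (J2 effort already set via bond 6)
β0 stroke at J1  (TF1 one-in-one-out from 1)
β5 stroke at J1  (C1 integral (e out))
β2 stroke at R1  (J1: last free bond brings flow in)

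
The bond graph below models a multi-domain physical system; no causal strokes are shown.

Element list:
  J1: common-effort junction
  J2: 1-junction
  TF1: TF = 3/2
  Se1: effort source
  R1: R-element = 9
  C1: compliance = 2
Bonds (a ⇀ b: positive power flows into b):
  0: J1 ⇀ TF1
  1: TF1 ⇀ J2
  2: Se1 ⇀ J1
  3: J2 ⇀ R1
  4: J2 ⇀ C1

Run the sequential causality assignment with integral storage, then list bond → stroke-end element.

#2 stroke→J1  (Se1 (Se) sets effort on bond)
#0 stroke→TF1  (J1: bond 2 brought effort, rest push out)
#1 stroke→J2  (TF1: transformer flips bond 0)
#4 stroke→J2  (C1 integral (e out))
#3 stroke→R1  (only one flow-in slot at J2)

b0 |TF1
b1 |J2
b2 |J1
b3 |R1
b4 |J2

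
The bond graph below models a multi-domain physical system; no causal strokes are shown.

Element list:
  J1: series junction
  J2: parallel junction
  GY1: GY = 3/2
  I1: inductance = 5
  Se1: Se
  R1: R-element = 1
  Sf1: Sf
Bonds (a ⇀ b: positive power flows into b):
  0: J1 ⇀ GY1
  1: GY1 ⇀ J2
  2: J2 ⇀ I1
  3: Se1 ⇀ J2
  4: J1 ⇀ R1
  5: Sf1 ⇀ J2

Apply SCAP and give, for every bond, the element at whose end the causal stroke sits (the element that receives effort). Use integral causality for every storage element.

#0 →GY1
#1 →GY1
#2 →I1
#3 →J2
#4 →J1
#5 →Sf1

bond 3 →J2  (Se1 fixes effort; stroke away)
bond 5 →Sf1  (Sf1 (Sf) sets flow on bond)
bond 1 →GY1  (J2: bond 3 brought effort, rest push out)
bond 2 →I1  (0-jn J2 has e-setter on 3)
bond 0 →GY1  (GY GY1: same side as bond 1)
bond 4 →J1  (1-jn J1 has f-setter on 0)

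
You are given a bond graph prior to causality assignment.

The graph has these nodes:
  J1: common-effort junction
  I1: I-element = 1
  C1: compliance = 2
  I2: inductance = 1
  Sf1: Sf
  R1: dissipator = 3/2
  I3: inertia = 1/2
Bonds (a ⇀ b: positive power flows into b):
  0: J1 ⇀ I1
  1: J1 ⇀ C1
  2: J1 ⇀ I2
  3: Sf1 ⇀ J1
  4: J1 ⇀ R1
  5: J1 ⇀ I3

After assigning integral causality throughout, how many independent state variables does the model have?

4  (C1, I1, I2, I3 all integral)

#3 →Sf1  (Sf1: flow source, stroke at near end)
#0 →I1  (I1: I, integral causality)
#1 →J1  (C1: C, integral causality)
#2 →I2  (J1: bond 1 brought effort, rest push out)
#4 →R1  (J1 effort already set via bond 1)
#5 →I3  (J1 effort already set via bond 1)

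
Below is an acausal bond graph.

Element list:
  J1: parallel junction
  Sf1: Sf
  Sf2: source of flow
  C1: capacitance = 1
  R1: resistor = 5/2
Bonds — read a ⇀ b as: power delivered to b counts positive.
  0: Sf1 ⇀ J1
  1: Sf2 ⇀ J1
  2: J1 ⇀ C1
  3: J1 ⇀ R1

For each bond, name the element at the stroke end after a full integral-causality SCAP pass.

b0 stroke→Sf1  (Sf1: flow source, stroke at near end)
b1 stroke→Sf2  (source Sf2 imposes f)
b2 stroke→J1  (C1: C, integral causality)
b3 stroke→R1  (common-e at J1 fixed by 2)

bond 0 stroke→Sf1
bond 1 stroke→Sf2
bond 2 stroke→J1
bond 3 stroke→R1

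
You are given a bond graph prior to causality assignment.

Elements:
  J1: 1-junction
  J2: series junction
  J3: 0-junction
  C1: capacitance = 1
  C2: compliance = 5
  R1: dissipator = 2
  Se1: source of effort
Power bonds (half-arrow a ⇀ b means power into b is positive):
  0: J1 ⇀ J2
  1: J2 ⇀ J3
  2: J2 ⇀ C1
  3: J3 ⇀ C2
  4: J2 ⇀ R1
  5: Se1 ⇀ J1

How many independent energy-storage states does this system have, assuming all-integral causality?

2  (C1, C2 all integral)

b5 →J1  (Se1 (Se) sets effort on bond)
b0 →J2  (only one flow-in slot at J1)
b2 →J2  (C1: C, integral causality)
b3 →J3  (C2 integral (e out))
b1 →J2  (J3 effort already set via bond 3)
b4 →R1  (J2: last free bond brings flow in)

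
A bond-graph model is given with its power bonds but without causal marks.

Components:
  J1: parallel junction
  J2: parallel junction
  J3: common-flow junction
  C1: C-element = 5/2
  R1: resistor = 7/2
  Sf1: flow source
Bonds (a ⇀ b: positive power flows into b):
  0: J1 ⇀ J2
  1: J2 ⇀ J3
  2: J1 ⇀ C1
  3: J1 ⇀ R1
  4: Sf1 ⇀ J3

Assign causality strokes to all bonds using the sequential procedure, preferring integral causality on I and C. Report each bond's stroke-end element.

b4 |Sf1  (Sf1: flow source, stroke at near end)
b1 |J3  (common-f at J3 fixed by 4)
b0 |J2  (J2: last free bond brings effort in)
b2 |J1  (prefer integral on C1)
b3 |R1  (0-jn J1 has e-setter on 2)

β0 stroke→J2
β1 stroke→J3
β2 stroke→J1
β3 stroke→R1
β4 stroke→Sf1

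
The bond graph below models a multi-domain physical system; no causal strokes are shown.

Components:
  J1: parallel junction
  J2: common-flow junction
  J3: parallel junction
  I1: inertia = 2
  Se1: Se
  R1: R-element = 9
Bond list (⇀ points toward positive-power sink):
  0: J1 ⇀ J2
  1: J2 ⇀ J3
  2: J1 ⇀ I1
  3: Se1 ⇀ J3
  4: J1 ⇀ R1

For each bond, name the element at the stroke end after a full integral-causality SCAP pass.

b3 stroke→J3  (Se1: effort source, stroke at far end)
b1 stroke→J2  (0-jn J3 has e-setter on 3)
b0 stroke→J1  (only one flow-in slot at J2)
b2 stroke→I1  (common-e at J1 fixed by 0)
b4 stroke→R1  (common-e at J1 fixed by 0)

#0 |J1
#1 |J2
#2 |I1
#3 |J3
#4 |R1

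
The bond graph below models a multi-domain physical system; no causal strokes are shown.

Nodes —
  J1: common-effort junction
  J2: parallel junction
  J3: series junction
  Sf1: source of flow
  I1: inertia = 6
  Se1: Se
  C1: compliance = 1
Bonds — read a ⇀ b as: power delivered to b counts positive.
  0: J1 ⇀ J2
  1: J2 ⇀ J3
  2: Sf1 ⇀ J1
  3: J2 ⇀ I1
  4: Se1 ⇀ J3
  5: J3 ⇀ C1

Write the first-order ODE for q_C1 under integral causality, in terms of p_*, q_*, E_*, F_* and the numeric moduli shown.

dq_C1/dt = F_Sf1 - p_I1/6

b2 stroke at Sf1  (source Sf1 imposes f)
b4 stroke at J3  (Se1 (Se) sets effort on bond)
b0 stroke at J1  (J1 needs exactly one e-in)
b3 stroke at I1  (I1: I, integral causality)
b1 stroke at J2  (J2: last free bond brings effort in)
b5 stroke at J3  (J3 flow already set via bond 1)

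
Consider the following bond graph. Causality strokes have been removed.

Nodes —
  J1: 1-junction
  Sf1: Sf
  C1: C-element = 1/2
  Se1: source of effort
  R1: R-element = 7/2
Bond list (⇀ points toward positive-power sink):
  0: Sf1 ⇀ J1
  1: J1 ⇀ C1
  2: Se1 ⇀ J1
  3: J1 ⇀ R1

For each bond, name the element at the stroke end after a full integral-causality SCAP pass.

β0 stroke at Sf1  (Sf1 fixes flow; stroke at Sf1)
β2 stroke at J1  (Se1 fixes effort; stroke away)
β1 stroke at J1  (J1: bond 0 brought flow, rest push out)
β3 stroke at J1  (J1: bond 0 brought flow, rest push out)

bond 0 stroke→Sf1
bond 1 stroke→J1
bond 2 stroke→J1
bond 3 stroke→J1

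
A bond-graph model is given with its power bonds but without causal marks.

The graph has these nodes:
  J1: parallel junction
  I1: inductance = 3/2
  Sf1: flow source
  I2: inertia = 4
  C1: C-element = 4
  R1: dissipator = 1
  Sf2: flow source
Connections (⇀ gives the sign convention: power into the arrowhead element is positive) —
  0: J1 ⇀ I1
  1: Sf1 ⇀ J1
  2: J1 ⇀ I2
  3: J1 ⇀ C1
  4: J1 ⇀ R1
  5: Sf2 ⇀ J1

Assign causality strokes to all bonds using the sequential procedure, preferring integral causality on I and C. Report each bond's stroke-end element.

#1 →Sf1  (source Sf1 imposes f)
#5 →Sf2  (Sf2 fixes flow; stroke at Sf2)
#0 →I1  (I1: I, integral causality)
#2 →I2  (I2 outputs flow p/I2)
#3 →J1  (C1 integral (e out))
#4 →R1  (common-e at J1 fixed by 3)

β0 →I1
β1 →Sf1
β2 →I2
β3 →J1
β4 →R1
β5 →Sf2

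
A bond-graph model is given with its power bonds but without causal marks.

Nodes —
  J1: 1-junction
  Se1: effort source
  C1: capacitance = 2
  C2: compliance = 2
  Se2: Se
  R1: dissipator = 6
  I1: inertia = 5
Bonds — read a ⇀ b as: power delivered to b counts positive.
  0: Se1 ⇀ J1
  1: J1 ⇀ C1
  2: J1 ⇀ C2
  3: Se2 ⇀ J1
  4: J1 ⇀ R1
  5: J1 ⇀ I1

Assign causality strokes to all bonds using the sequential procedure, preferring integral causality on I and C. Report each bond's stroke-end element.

bond 0 stroke→J1  (source Se1 imposes e)
bond 3 stroke→J1  (Se2: effort source, stroke at far end)
bond 1 stroke→J1  (C1 integral (e out))
bond 2 stroke→J1  (C2 integral (e out))
bond 5 stroke→I1  (I1: I, integral causality)
bond 4 stroke→J1  (J1 flow already set via bond 5)

bond 0 stroke→J1
bond 1 stroke→J1
bond 2 stroke→J1
bond 3 stroke→J1
bond 4 stroke→J1
bond 5 stroke→I1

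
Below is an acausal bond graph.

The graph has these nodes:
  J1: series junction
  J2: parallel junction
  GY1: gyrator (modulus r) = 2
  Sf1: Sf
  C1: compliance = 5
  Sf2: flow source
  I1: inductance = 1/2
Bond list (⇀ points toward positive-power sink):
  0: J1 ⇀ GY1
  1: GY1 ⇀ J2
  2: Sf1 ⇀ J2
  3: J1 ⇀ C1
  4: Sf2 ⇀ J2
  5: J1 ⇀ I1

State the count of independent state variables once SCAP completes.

2  (C1, I1 all integral)

bond 2 stroke→Sf1  (source Sf1 imposes f)
bond 4 stroke→Sf2  (Sf2: flow source, stroke at near end)
bond 1 stroke→J2  (J2 needs exactly one e-in)
bond 0 stroke→J1  (GY1: gyrator matches bond 1)
bond 3 stroke→J1  (C1: C, integral causality)
bond 5 stroke→I1  (only one flow-in slot at J1)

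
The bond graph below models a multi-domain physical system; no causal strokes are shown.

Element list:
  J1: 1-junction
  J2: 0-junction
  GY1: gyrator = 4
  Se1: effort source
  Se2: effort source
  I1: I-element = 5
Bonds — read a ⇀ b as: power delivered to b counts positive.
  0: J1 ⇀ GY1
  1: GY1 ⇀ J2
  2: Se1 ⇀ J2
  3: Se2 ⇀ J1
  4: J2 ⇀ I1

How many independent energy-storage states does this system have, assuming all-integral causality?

bond 2 stroke→J2  (Se1: effort source, stroke at far end)
bond 3 stroke→J1  (Se2 fixes effort; stroke away)
bond 0 stroke→GY1  (closing 1-jn rule on J1)
bond 1 stroke→GY1  (0-jn J2 has e-setter on 2)
bond 4 stroke→I1  (J2 effort already set via bond 2)

1  (I1 all integral)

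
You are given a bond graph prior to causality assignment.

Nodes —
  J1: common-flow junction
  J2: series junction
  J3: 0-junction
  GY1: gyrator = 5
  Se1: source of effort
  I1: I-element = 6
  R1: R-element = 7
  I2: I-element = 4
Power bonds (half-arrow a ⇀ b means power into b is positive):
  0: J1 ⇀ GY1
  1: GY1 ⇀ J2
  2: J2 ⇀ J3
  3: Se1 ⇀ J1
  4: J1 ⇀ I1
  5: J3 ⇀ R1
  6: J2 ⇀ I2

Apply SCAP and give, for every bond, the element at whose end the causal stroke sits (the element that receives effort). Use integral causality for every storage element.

β0 →J1
β1 →J2
β2 →J2
β3 →J1
β4 →I1
β5 →J3
β6 →I2

β3 stroke→J1  (source Se1 imposes e)
β4 stroke→I1  (I1 outputs flow p/I1)
β0 stroke→J1  (J1: bond 4 brought flow, rest push out)
β1 stroke→J2  (GY GY1: same side as bond 0)
β6 stroke→I2  (I2: I, integral causality)
β2 stroke→J2  (J2 flow already set via bond 6)
β5 stroke→J3  (closing 0-jn rule on J3)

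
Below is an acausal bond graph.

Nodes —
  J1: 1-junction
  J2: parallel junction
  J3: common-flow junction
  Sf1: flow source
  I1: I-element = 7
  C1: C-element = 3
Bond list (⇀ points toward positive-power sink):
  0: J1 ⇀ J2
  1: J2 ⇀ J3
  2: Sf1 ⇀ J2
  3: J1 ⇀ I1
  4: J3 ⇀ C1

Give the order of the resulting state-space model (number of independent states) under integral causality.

β2 |Sf1  (Sf1 fixes flow; stroke at Sf1)
β3 |I1  (I1 integral (f out))
β0 |J1  (1-jn J1 has f-setter on 3)
β1 |J2  (only one effort-in slot at J2)
β4 |J3  (1-jn J3 has f-setter on 1)

2  (C1, I1 all integral)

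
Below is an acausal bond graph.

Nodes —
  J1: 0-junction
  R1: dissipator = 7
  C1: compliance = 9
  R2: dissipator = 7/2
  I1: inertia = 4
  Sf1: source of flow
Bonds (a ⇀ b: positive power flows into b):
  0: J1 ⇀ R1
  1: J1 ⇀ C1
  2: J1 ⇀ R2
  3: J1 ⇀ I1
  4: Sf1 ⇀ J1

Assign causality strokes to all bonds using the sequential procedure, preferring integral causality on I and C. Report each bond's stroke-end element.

bond 4 stroke at Sf1  (Sf1 fixes flow; stroke at Sf1)
bond 1 stroke at J1  (prefer integral on C1)
bond 0 stroke at R1  (J1 effort already set via bond 1)
bond 2 stroke at R2  (J1: bond 1 brought effort, rest push out)
bond 3 stroke at I1  (0-jn J1 has e-setter on 1)

bond 0 stroke→R1
bond 1 stroke→J1
bond 2 stroke→R2
bond 3 stroke→I1
bond 4 stroke→Sf1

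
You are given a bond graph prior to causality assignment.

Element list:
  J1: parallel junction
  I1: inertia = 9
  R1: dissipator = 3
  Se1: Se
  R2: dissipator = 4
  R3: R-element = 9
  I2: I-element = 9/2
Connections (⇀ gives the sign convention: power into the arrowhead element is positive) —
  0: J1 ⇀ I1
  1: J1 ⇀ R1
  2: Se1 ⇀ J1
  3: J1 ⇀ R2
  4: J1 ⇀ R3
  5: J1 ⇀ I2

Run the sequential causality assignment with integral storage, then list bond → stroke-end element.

b2 stroke→J1  (Se1 fixes effort; stroke away)
b0 stroke→I1  (common-e at J1 fixed by 2)
b1 stroke→R1  (J1 effort already set via bond 2)
b3 stroke→R2  (J1 effort already set via bond 2)
b4 stroke→R3  (J1 effort already set via bond 2)
b5 stroke→I2  (J1: bond 2 brought effort, rest push out)

bond 0 →I1
bond 1 →R1
bond 2 →J1
bond 3 →R2
bond 4 →R3
bond 5 →I2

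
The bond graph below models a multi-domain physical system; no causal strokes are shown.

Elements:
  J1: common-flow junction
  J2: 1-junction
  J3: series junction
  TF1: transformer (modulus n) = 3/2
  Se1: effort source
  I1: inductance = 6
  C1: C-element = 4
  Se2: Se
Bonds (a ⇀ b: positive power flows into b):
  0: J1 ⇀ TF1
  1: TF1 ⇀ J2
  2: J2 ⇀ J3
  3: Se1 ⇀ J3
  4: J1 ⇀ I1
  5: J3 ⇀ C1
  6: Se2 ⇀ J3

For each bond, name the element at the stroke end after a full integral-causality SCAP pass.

b3 →J3  (Se1: effort source, stroke at far end)
b6 →J3  (source Se2 imposes e)
b4 →I1  (I1 integral (f out))
b0 →J1  (J1 flow already set via bond 4)
b1 →TF1  (TF1 one-in-one-out from 0)
b2 →J2  (J2 flow already set via bond 1)
b5 →J3  (J3 flow already set via bond 2)

bond 0 →J1
bond 1 →TF1
bond 2 →J2
bond 3 →J3
bond 4 →I1
bond 5 →J3
bond 6 →J3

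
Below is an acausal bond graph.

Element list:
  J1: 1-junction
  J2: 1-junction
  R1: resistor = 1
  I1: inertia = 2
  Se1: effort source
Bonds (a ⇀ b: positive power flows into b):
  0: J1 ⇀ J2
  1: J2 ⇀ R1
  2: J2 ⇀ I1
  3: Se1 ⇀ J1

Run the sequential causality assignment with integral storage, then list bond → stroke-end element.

β3 stroke at J1  (Se1 (Se) sets effort on bond)
β0 stroke at J2  (only one flow-in slot at J1)
β2 stroke at I1  (prefer integral on I1)
β1 stroke at J2  (1-jn J2 has f-setter on 2)

b0 stroke at J2
b1 stroke at J2
b2 stroke at I1
b3 stroke at J1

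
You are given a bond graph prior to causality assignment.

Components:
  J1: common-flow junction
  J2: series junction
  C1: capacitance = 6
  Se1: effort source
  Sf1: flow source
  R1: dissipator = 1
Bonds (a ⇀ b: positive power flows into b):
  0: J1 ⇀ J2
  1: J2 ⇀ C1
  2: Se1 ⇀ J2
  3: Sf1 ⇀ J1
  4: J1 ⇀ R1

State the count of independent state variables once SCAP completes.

1  (C1 all integral)

b2 →J2  (Se1 fixes effort; stroke away)
b3 →Sf1  (Sf1 (Sf) sets flow on bond)
b0 →J1  (1-jn J1 has f-setter on 3)
b4 →J1  (J1 flow already set via bond 3)
b1 →J2  (common-f at J2 fixed by 0)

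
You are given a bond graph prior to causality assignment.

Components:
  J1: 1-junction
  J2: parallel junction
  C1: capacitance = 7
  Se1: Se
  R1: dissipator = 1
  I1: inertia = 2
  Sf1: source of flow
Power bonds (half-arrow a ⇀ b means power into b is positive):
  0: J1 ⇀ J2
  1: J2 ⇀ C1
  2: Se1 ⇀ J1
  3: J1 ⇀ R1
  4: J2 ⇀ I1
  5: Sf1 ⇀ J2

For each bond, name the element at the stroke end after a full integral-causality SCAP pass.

b2 →J1  (Se1 fixes effort; stroke away)
b5 →Sf1  (Sf1: flow source, stroke at near end)
b1 →J2  (C1 integral (e out))
b0 →J1  (0-jn J2 has e-setter on 1)
b4 →I1  (J2: bond 1 brought effort, rest push out)
b3 →R1  (J1 needs exactly one f-in)

β0 |J1
β1 |J2
β2 |J1
β3 |R1
β4 |I1
β5 |Sf1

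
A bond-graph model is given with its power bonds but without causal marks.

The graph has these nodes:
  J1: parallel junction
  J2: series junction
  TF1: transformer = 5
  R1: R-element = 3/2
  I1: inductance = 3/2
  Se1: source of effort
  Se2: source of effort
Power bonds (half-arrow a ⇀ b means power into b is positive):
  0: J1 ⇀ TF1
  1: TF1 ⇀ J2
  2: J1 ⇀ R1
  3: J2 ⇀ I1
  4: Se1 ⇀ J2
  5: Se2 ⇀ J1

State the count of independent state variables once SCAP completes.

β4 |J2  (Se1: effort source, stroke at far end)
β5 |J1  (Se2 fixes effort; stroke away)
β0 |TF1  (common-e at J1 fixed by 5)
β2 |R1  (J1 effort already set via bond 5)
β1 |J2  (TF TF1: opposite of bond 0)
β3 |I1  (closing 1-jn rule on J2)

1  (I1 all integral)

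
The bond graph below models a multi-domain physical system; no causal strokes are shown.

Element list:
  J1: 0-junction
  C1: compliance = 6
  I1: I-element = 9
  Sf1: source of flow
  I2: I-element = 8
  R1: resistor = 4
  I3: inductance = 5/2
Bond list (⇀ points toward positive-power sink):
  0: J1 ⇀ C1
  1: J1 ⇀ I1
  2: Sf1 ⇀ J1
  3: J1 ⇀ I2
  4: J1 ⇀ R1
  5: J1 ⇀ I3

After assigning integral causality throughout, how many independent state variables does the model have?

β2 stroke at Sf1  (Sf1: flow source, stroke at near end)
β0 stroke at J1  (C1 integral (e out))
β1 stroke at I1  (J1: bond 0 brought effort, rest push out)
β3 stroke at I2  (common-e at J1 fixed by 0)
β4 stroke at R1  (common-e at J1 fixed by 0)
β5 stroke at I3  (0-jn J1 has e-setter on 0)

4  (C1, I1, I2, I3 all integral)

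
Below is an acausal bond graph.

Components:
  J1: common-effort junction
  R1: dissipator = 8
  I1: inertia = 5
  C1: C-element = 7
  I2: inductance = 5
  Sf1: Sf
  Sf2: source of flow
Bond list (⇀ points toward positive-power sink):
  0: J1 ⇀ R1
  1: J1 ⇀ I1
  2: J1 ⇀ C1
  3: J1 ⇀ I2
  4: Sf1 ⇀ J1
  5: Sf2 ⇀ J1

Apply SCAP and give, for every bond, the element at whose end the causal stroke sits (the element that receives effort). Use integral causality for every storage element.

#4 →Sf1  (Sf1 (Sf) sets flow on bond)
#5 →Sf2  (Sf2: flow source, stroke at near end)
#1 →I1  (prefer integral on I1)
#2 →J1  (C1 outputs effort q/C1)
#0 →R1  (common-e at J1 fixed by 2)
#3 →I2  (common-e at J1 fixed by 2)

#0 stroke at R1
#1 stroke at I1
#2 stroke at J1
#3 stroke at I2
#4 stroke at Sf1
#5 stroke at Sf2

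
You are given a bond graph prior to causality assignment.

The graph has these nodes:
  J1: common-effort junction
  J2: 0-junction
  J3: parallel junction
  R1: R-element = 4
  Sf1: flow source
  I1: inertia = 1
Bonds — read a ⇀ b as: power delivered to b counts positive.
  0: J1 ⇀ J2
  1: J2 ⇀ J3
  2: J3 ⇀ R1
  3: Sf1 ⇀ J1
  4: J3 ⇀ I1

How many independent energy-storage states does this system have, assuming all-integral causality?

1  (I1 all integral)

#3 stroke→Sf1  (Sf1: flow source, stroke at near end)
#0 stroke→J1  (J1: last free bond brings effort in)
#1 stroke→J2  (J2 needs exactly one e-in)
#4 stroke→I1  (I1 integral (f out))
#2 stroke→J3  (only one effort-in slot at J3)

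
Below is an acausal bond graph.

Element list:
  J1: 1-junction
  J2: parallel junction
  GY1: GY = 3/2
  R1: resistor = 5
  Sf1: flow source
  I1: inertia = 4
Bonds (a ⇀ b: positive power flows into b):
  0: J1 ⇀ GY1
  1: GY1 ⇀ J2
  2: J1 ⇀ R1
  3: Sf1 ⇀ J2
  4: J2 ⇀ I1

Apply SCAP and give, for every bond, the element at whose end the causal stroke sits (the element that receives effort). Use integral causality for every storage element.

b0 stroke at J1
b1 stroke at J2
b2 stroke at R1
b3 stroke at Sf1
b4 stroke at I1

β3 →Sf1  (Sf1: flow source, stroke at near end)
β4 →I1  (I1: I, integral causality)
β1 →J2  (closing 0-jn rule on J2)
β0 →J1  (GY1 both-in/both-out from 1)
β2 →R1  (J1: last free bond brings flow in)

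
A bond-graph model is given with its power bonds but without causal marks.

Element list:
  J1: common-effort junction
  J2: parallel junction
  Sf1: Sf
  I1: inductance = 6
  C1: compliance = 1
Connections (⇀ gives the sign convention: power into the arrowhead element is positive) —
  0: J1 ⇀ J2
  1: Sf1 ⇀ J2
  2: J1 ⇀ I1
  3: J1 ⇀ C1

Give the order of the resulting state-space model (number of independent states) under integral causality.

β1 →Sf1  (source Sf1 imposes f)
β0 →J2  (only one effort-in slot at J2)
β2 →I1  (I1 integral (f out))
β3 →J1  (only one effort-in slot at J1)

2  (C1, I1 all integral)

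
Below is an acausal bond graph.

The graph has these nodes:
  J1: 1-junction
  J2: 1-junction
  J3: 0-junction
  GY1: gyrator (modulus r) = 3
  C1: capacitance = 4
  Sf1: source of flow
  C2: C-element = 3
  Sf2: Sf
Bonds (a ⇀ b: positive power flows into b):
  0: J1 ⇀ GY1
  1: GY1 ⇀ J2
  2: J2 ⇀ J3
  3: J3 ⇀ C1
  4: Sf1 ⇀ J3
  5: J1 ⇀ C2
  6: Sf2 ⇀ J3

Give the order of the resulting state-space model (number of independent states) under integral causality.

b4 →Sf1  (Sf1 (Sf) sets flow on bond)
b6 →Sf2  (Sf2 fixes flow; stroke at Sf2)
b3 →J3  (C1 outputs effort q/C1)
b2 →J2  (J3 effort already set via bond 3)
b1 →GY1  (closing 1-jn rule on J2)
b0 →GY1  (GY1: gyrator matches bond 1)
b5 →J1  (1-jn J1 has f-setter on 0)

2  (C1, C2 all integral)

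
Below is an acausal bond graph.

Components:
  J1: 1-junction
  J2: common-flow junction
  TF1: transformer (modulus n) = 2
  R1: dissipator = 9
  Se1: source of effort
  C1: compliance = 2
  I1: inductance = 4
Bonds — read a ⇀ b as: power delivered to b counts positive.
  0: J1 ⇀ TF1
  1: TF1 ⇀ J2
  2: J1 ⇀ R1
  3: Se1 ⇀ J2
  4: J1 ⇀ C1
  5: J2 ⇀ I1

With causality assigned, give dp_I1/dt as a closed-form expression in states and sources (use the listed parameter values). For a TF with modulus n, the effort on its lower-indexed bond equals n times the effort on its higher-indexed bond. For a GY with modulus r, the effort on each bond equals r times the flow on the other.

dp_I1/dt = E_Se1 - 9*p_I1/16 - q_C1/4

b3 stroke at J2  (Se1: effort source, stroke at far end)
b4 stroke at J1  (C1 outputs effort q/C1)
b5 stroke at I1  (I1 outputs flow p/I1)
b1 stroke at J2  (J2: bond 5 brought flow, rest push out)
b0 stroke at TF1  (TF1: transformer flips bond 1)
b2 stroke at J1  (J1: bond 0 brought flow, rest push out)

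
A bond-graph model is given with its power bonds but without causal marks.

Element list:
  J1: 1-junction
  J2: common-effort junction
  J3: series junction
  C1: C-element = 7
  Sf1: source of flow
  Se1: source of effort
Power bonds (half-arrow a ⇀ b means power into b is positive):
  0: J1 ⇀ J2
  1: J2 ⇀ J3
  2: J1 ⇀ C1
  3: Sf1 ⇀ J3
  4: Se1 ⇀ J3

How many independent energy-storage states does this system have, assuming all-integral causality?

#3 stroke→Sf1  (Sf1 fixes flow; stroke at Sf1)
#4 stroke→J3  (Se1 (Se) sets effort on bond)
#1 stroke→J3  (J3 flow already set via bond 3)
#0 stroke→J2  (J2 needs exactly one e-in)
#2 stroke→J1  (J1: bond 0 brought flow, rest push out)

1  (C1 all integral)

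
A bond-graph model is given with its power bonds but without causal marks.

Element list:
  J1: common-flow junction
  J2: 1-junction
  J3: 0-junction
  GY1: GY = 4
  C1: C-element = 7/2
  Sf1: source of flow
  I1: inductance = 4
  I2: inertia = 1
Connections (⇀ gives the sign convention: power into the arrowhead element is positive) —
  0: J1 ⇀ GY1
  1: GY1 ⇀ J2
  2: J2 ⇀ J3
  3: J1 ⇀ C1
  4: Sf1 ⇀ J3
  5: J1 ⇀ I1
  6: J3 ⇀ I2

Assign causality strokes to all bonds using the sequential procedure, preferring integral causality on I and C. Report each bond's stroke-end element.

bond 0 stroke at J1
bond 1 stroke at J2
bond 2 stroke at J3
bond 3 stroke at J1
bond 4 stroke at Sf1
bond 5 stroke at I1
bond 6 stroke at I2

β4 →Sf1  (Sf1 fixes flow; stroke at Sf1)
β3 →J1  (C1 outputs effort q/C1)
β5 →I1  (I1: I, integral causality)
β0 →J1  (J1 flow already set via bond 5)
β1 →J2  (GY GY1: same side as bond 0)
β2 →J3  (only one flow-in slot at J2)
β6 →I2  (0-jn J3 has e-setter on 2)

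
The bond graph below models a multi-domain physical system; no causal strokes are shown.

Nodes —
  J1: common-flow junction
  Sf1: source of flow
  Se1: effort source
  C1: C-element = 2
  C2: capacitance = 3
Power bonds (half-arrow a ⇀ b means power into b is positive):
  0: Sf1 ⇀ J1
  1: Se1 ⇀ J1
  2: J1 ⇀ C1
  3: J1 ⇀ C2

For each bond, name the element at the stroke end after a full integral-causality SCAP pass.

b0 stroke at Sf1  (Sf1: flow source, stroke at near end)
b1 stroke at J1  (Se1: effort source, stroke at far end)
b2 stroke at J1  (J1: bond 0 brought flow, rest push out)
b3 stroke at J1  (common-f at J1 fixed by 0)

b0 stroke→Sf1
b1 stroke→J1
b2 stroke→J1
b3 stroke→J1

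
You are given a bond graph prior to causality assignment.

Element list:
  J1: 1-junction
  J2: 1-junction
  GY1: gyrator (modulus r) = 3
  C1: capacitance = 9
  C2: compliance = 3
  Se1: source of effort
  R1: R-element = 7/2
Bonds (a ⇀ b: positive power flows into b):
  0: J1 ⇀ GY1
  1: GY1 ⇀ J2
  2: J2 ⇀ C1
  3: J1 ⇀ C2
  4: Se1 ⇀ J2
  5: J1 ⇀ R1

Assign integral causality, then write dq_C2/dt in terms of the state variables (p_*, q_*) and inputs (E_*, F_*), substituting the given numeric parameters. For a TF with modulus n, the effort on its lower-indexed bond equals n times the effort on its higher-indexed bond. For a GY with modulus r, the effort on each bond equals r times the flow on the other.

bond 4 |J2  (Se1 (Se) sets effort on bond)
bond 2 |J2  (C1 integral (e out))
bond 1 |GY1  (J2: last free bond brings flow in)
bond 0 |GY1  (GY1 both-in/both-out from 1)
bond 3 |J1  (J1: bond 0 brought flow, rest push out)
bond 5 |J1  (J1: bond 0 brought flow, rest push out)

dq_C2/dt = -E_Se1/3 + q_C1/27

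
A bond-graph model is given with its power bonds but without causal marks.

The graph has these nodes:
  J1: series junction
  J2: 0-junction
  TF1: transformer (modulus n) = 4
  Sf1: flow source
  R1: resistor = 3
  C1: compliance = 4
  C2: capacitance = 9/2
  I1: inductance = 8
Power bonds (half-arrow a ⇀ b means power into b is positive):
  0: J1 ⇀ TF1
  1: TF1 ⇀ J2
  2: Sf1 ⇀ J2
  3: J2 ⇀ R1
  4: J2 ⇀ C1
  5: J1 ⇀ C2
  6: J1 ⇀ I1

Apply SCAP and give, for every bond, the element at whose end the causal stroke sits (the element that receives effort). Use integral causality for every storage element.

b2 →Sf1  (source Sf1 imposes f)
b4 →J2  (C1: C, integral causality)
b1 →TF1  (J2: bond 4 brought effort, rest push out)
b3 →R1  (0-jn J2 has e-setter on 4)
b0 →J1  (through TF1, causality passes straight; one stroke at TF1)
b5 →J1  (prefer integral on C2)
b6 →I1  (J1: last free bond brings flow in)

b0 stroke at J1
b1 stroke at TF1
b2 stroke at Sf1
b3 stroke at R1
b4 stroke at J2
b5 stroke at J1
b6 stroke at I1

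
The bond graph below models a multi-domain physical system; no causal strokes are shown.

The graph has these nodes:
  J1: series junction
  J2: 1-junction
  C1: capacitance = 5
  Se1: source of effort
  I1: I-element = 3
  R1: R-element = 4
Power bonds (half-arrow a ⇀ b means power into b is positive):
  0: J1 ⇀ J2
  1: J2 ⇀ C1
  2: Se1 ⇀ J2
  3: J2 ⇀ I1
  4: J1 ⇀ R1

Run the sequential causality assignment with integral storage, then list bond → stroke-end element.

bond 0 |J2
bond 1 |J2
bond 2 |J2
bond 3 |I1
bond 4 |J1

β2 →J2  (Se1 fixes effort; stroke away)
β1 →J2  (C1 integral (e out))
β3 →I1  (prefer integral on I1)
β0 →J2  (J2: bond 3 brought flow, rest push out)
β4 →J1  (J1 flow already set via bond 0)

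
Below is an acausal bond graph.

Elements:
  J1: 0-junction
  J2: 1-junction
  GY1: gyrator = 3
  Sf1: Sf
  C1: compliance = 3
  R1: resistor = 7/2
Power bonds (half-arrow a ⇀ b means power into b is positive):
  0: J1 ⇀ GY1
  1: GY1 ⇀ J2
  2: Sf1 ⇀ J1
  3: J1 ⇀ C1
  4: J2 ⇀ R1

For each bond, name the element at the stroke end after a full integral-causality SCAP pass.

bond 0 |GY1
bond 1 |GY1
bond 2 |Sf1
bond 3 |J1
bond 4 |J2

bond 2 →Sf1  (Sf1 (Sf) sets flow on bond)
bond 3 →J1  (C1 integral (e out))
bond 0 →GY1  (common-e at J1 fixed by 3)
bond 1 →GY1  (through GY1, causality inverts; strokes same side of GY1)
bond 4 →J2  (common-f at J2 fixed by 1)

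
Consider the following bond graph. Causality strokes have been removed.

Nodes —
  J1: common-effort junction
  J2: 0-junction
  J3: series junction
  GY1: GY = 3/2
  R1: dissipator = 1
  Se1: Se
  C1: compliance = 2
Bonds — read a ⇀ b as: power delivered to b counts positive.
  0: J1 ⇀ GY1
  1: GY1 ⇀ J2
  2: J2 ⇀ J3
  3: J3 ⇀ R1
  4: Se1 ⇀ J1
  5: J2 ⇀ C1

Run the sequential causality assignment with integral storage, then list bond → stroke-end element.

bond 0 |GY1
bond 1 |GY1
bond 2 |J3
bond 3 |R1
bond 4 |J1
bond 5 |J2

bond 4 |J1  (Se1 fixes effort; stroke away)
bond 0 |GY1  (common-e at J1 fixed by 4)
bond 1 |GY1  (GY GY1: same side as bond 0)
bond 5 |J2  (C1 outputs effort q/C1)
bond 2 |J3  (J2: bond 5 brought effort, rest push out)
bond 3 |R1  (closing 1-jn rule on J3)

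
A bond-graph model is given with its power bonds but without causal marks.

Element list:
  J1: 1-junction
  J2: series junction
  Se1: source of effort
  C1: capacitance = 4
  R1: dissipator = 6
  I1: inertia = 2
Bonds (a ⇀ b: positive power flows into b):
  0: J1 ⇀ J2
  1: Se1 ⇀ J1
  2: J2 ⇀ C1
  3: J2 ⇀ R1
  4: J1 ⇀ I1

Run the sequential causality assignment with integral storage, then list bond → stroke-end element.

#1 stroke at J1  (Se1 fixes effort; stroke away)
#2 stroke at J2  (C1 integral (e out))
#4 stroke at I1  (I1 integral (f out))
#0 stroke at J1  (J1 flow already set via bond 4)
#3 stroke at J2  (J2 flow already set via bond 0)

#0 stroke at J1
#1 stroke at J1
#2 stroke at J2
#3 stroke at J2
#4 stroke at I1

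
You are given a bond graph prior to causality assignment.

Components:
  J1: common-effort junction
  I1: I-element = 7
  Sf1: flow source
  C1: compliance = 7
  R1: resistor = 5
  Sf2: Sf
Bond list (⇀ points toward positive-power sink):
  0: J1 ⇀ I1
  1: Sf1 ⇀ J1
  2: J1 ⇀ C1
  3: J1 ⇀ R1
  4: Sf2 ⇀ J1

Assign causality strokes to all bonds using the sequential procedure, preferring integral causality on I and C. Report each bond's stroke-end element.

bond 1 |Sf1  (source Sf1 imposes f)
bond 4 |Sf2  (source Sf2 imposes f)
bond 0 |I1  (I1 integral (f out))
bond 2 |J1  (C1 outputs effort q/C1)
bond 3 |R1  (J1 effort already set via bond 2)

bond 0 stroke→I1
bond 1 stroke→Sf1
bond 2 stroke→J1
bond 3 stroke→R1
bond 4 stroke→Sf2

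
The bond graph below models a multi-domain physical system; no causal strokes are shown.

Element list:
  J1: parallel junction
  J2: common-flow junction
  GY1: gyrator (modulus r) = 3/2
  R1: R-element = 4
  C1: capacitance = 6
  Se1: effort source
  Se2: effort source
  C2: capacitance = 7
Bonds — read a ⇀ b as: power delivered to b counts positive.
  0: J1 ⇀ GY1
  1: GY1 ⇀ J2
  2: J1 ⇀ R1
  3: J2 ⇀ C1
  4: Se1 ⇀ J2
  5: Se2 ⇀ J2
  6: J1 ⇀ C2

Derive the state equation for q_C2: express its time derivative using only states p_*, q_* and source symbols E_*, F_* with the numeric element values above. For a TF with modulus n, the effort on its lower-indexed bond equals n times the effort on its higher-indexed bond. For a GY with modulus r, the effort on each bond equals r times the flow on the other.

#4 |J2  (Se1: effort source, stroke at far end)
#5 |J2  (Se2: effort source, stroke at far end)
#3 |J2  (prefer integral on C1)
#1 |GY1  (closing 1-jn rule on J2)
#0 |GY1  (GY GY1: same side as bond 1)
#6 |J1  (C2 outputs effort q/C2)
#2 |R1  (common-e at J1 fixed by 6)

dq_C2/dt = 2*E_Se1/3 + 2*E_Se2/3 - q_C1/9 - q_C2/28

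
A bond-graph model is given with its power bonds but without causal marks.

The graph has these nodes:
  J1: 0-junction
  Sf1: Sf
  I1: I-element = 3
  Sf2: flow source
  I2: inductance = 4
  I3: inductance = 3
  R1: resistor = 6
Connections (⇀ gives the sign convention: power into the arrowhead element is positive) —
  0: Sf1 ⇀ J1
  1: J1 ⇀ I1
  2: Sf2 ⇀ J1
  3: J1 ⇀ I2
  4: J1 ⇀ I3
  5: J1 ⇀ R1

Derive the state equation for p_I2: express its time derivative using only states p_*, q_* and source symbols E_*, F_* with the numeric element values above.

b0 →Sf1  (source Sf1 imposes f)
b2 →Sf2  (Sf2 fixes flow; stroke at Sf2)
b1 →I1  (I1: I, integral causality)
b3 →I2  (I2 outputs flow p/I2)
b4 →I3  (I3 integral (f out))
b5 →J1  (J1 needs exactly one e-in)

dp_I2/dt = 6*F_Sf1 + 6*F_Sf2 - 2*p_I1 - 3*p_I2/2 - 2*p_I3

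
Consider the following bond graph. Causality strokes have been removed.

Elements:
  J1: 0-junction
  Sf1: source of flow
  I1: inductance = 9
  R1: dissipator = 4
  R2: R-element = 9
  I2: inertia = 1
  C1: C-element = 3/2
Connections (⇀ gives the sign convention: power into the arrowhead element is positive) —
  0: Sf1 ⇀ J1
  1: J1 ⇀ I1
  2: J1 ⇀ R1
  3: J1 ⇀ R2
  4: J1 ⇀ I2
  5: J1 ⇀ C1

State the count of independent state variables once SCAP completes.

bond 0 |Sf1  (source Sf1 imposes f)
bond 1 |I1  (I1 integral (f out))
bond 4 |I2  (prefer integral on I2)
bond 5 |J1  (C1 integral (e out))
bond 2 |R1  (J1 effort already set via bond 5)
bond 3 |R2  (J1: bond 5 brought effort, rest push out)

3  (C1, I1, I2 all integral)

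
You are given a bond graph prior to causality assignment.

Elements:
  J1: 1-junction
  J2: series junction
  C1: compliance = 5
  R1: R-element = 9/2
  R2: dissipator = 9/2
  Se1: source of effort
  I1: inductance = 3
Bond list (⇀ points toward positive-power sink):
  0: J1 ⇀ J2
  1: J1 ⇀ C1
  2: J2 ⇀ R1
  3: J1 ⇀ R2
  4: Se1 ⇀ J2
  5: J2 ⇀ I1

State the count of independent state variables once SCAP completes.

2  (C1, I1 all integral)

#4 stroke at J2  (Se1: effort source, stroke at far end)
#1 stroke at J1  (prefer integral on C1)
#5 stroke at I1  (I1 integral (f out))
#0 stroke at J2  (J2 flow already set via bond 5)
#2 stroke at J2  (J2 flow already set via bond 5)
#3 stroke at J1  (common-f at J1 fixed by 0)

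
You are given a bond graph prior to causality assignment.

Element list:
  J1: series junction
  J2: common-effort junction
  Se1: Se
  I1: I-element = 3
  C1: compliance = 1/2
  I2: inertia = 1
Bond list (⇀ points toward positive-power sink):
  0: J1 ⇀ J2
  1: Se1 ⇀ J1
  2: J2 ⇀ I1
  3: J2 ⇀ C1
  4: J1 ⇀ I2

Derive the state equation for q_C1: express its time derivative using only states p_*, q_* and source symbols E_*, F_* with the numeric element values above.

dq_C1/dt = -p_I1/3 + p_I2

b1 |J1  (source Se1 imposes e)
b2 |I1  (I1: I, integral causality)
b3 |J2  (C1: C, integral causality)
b0 |J1  (common-e at J2 fixed by 3)
b4 |I2  (closing 1-jn rule on J1)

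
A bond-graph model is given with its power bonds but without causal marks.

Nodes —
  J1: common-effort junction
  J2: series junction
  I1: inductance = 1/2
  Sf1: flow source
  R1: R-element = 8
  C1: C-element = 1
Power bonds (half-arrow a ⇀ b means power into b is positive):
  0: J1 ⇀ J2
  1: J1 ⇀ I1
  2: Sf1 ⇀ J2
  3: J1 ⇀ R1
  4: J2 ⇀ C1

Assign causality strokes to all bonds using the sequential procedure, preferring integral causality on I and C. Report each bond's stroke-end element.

b0 stroke→J2
b1 stroke→I1
b2 stroke→Sf1
b3 stroke→J1
b4 stroke→J2

β2 →Sf1  (Sf1 fixes flow; stroke at Sf1)
β0 →J2  (J2: bond 2 brought flow, rest push out)
β4 →J2  (common-f at J2 fixed by 2)
β1 →I1  (prefer integral on I1)
β3 →J1  (J1: last free bond brings effort in)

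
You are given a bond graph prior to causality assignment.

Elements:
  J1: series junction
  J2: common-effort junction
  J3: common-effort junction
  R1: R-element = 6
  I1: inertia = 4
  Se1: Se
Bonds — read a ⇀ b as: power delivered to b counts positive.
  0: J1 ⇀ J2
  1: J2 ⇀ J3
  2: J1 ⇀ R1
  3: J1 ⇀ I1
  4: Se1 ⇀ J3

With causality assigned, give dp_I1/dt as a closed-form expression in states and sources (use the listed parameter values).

dp_I1/dt = -E_Se1 - 3*p_I1/2

bond 4 →J3  (source Se1 imposes e)
bond 1 →J2  (common-e at J3 fixed by 4)
bond 0 →J1  (common-e at J2 fixed by 1)
bond 3 →I1  (I1 outputs flow p/I1)
bond 2 →J1  (common-f at J1 fixed by 3)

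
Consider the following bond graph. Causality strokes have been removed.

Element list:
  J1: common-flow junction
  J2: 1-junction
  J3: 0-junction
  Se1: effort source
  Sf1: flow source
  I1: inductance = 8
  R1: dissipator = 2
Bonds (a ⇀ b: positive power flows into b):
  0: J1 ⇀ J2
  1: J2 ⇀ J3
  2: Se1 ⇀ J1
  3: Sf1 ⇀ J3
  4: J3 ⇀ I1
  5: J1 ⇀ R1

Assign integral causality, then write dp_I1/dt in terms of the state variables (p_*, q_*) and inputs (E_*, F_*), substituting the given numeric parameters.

dp_I1/dt = E_Se1 + 2*F_Sf1 - p_I1/4

bond 2 stroke at J1  (source Se1 imposes e)
bond 3 stroke at Sf1  (Sf1 fixes flow; stroke at Sf1)
bond 4 stroke at I1  (I1 integral (f out))
bond 1 stroke at J3  (closing 0-jn rule on J3)
bond 0 stroke at J2  (common-f at J2 fixed by 1)
bond 5 stroke at J1  (1-jn J1 has f-setter on 0)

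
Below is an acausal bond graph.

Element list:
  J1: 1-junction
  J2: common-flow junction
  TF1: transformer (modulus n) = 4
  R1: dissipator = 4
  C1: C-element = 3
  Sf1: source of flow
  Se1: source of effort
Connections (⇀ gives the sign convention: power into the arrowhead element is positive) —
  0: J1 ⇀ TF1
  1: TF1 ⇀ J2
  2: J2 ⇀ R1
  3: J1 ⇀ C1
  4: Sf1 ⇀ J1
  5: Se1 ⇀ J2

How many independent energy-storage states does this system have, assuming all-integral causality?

β4 |Sf1  (Sf1 fixes flow; stroke at Sf1)
β5 |J2  (source Se1 imposes e)
β0 |J1  (1-jn J1 has f-setter on 4)
β3 |J1  (common-f at J1 fixed by 4)
β1 |TF1  (TF1 one-in-one-out from 0)
β2 |J2  (common-f at J2 fixed by 1)

1  (C1 all integral)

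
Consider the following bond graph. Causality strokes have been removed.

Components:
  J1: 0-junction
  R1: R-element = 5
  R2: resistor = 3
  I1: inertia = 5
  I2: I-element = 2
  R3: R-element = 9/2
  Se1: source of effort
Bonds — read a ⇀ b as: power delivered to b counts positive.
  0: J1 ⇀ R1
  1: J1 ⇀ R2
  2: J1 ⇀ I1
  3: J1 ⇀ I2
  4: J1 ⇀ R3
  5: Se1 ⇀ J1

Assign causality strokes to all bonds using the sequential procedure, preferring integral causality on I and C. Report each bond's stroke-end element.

#0 stroke at R1
#1 stroke at R2
#2 stroke at I1
#3 stroke at I2
#4 stroke at R3
#5 stroke at J1

bond 5 stroke→J1  (Se1 fixes effort; stroke away)
bond 0 stroke→R1  (common-e at J1 fixed by 5)
bond 1 stroke→R2  (J1 effort already set via bond 5)
bond 2 stroke→I1  (0-jn J1 has e-setter on 5)
bond 3 stroke→I2  (J1 effort already set via bond 5)
bond 4 stroke→R3  (0-jn J1 has e-setter on 5)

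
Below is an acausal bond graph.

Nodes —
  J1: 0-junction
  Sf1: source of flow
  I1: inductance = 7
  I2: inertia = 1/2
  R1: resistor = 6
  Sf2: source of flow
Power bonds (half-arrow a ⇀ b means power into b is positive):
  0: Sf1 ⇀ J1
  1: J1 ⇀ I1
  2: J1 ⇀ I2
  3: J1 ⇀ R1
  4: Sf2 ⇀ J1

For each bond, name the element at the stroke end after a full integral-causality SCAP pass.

#0 →Sf1  (Sf1: flow source, stroke at near end)
#4 →Sf2  (Sf2: flow source, stroke at near end)
#1 →I1  (I1: I, integral causality)
#2 →I2  (I2 integral (f out))
#3 →J1  (only one effort-in slot at J1)

β0 →Sf1
β1 →I1
β2 →I2
β3 →J1
β4 →Sf2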